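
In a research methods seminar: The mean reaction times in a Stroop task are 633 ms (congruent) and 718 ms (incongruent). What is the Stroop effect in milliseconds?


Stroop effect = RT(incongruent) - RT(congruent)
= 718 - 633
= 85 ms


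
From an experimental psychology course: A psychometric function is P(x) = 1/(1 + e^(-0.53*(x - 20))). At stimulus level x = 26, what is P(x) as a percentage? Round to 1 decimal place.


P(x) = 1/(1 + e^(-0.53*(26 - 20)))
Exponent = -0.53 * 6 = -3.18
e^(-3.18) = 0.041586
P = 1/(1 + 0.041586) = 0.960074
Percentage = 96.0


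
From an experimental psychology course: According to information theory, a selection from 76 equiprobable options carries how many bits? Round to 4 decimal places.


H = log2(n)
H = log2(76)
= 6.2479


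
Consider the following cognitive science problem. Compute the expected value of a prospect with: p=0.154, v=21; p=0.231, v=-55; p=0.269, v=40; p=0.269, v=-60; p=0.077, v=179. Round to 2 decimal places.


EU = sum(p_i * v_i)
0.154 * 21 = 3.234
0.231 * -55 = -12.705
0.269 * 40 = 10.76
0.269 * -60 = -16.14
0.077 * 179 = 13.783
EU = 3.234 + -12.705 + 10.76 + -16.14 + 13.783
= -1.07


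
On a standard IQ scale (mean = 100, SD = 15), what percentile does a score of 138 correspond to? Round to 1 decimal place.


z = (IQ - mean) / SD
z = (138 - 100) / 15 = 2.5333
Percentile = Phi(2.5333) * 100
Phi(2.5333) = 0.99435
= 99.4


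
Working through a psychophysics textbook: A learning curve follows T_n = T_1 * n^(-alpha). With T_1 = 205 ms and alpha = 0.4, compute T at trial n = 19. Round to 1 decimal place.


T_n = 205 * 19^(-0.4)
19^(-0.4) = 0.307963
T_n = 205 * 0.307963
= 63.1 ms


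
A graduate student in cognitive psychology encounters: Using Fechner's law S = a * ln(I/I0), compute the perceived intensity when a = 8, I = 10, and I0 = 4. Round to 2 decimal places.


S = 8 * ln(10/4)
I/I0 = 2.5
ln(2.5) = 0.9163
S = 8 * 0.9163
= 7.33


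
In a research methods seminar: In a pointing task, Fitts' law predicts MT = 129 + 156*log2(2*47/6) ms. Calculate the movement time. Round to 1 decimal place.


MT = 129 + 156 * log2(2*47/6)
2D/W = 15.666667
log2(15.666667) = 3.9696
MT = 129 + 156 * 3.9696
= 748.3 ms


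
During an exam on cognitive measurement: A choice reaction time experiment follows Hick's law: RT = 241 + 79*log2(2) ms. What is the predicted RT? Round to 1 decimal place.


RT = 241 + 79 * log2(2)
log2(2) = 1.0
RT = 241 + 79 * 1.0
= 241 + 79.0
= 320.0 ms


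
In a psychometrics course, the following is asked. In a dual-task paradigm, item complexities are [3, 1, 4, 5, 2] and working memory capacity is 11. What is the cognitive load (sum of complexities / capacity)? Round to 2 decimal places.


Total complexity = 3 + 1 + 4 + 5 + 2 = 15
Load = total / capacity = 15 / 11
= 1.36


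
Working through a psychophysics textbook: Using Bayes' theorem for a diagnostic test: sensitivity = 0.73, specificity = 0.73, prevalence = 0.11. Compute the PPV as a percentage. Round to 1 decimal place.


PPV = (sens * prev) / (sens * prev + (1-spec) * (1-prev))
Numerator = 0.73 * 0.11 = 0.0803
P(positive and no disease) = (1 - spec) * (1 - prev) = (1 - 0.73) * (1 - 0.11) = 0.2403
Denominator = 0.0803 + 0.2403 = 0.3206
PPV = 0.0803 / 0.3206 = 0.250468
As percentage = 25.0


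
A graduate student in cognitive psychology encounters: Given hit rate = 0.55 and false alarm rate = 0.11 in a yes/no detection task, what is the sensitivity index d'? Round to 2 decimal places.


d' = z(HR) - z(FAR)
z(0.55) = 0.1257
z(0.11) = -1.2265
d' = 0.1257 - -1.2265
= 1.35


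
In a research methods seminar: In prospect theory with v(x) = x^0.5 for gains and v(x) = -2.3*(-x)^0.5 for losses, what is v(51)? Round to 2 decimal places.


Since x = 51 >= 0, use v(x) = x^0.5
51^0.5 = 7.1414
v(51) = 7.14


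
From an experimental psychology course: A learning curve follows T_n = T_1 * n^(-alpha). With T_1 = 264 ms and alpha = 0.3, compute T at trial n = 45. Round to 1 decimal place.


T_n = 264 * 45^(-0.3)
45^(-0.3) = 0.31918
T_n = 264 * 0.31918
= 84.3 ms


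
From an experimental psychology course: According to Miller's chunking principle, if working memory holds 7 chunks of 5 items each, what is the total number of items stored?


Total items = chunks * items_per_chunk
= 7 * 5
= 35


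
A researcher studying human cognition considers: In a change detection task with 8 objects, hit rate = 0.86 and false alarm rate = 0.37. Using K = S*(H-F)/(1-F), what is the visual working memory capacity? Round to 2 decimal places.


K = S * (H - F) / (1 - F)
H - F = 0.49
1 - F = 0.63
K = 8 * 0.49 / 0.63
= 6.22


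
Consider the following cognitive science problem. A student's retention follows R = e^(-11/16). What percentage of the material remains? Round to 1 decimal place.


R = e^(-t/S)
-t/S = -11/16 = -0.6875
R = e^(-0.6875) = 0.502832
Percentage = 0.502832 * 100
= 50.3


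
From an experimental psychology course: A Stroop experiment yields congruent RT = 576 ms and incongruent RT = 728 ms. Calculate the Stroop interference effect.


Stroop effect = RT(incongruent) - RT(congruent)
= 728 - 576
= 152 ms


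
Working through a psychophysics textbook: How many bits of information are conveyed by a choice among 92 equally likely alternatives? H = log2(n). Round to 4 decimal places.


H = log2(n)
H = log2(92)
= 6.5236


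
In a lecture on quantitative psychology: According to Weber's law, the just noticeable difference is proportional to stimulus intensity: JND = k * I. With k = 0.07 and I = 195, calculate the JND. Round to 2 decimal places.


JND = k * I
JND = 0.07 * 195
= 13.65


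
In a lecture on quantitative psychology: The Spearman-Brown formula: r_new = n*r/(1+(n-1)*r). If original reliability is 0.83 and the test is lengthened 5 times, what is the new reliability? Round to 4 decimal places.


r_new = n*r / (1 + (n-1)*r)
Numerator = 5 * 0.83 = 4.15
Denominator = 1 + 4 * 0.83 = 4.32
r_new = 4.15 / 4.32
= 0.9606


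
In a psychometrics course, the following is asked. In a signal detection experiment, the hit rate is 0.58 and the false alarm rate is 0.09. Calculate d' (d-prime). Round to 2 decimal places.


d' = z(HR) - z(FAR)
z(0.58) = 0.2019
z(0.09) = -1.3408
d' = 0.2019 - -1.3408
= 1.54


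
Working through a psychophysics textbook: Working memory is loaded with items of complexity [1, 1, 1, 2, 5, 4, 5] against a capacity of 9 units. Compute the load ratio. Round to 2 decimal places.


Total complexity = 1 + 1 + 1 + 2 + 5 + 4 + 5 = 19
Load = total / capacity = 19 / 9
= 2.11


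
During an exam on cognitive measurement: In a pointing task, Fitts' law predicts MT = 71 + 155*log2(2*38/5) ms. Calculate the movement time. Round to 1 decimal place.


MT = 71 + 155 * log2(2*38/5)
2D/W = 15.2
log2(15.2) = 3.926
MT = 71 + 155 * 3.926
= 679.5 ms


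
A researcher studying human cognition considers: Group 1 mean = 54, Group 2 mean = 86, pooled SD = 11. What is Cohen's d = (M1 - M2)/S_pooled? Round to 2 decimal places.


Cohen's d = (M1 - M2) / S_pooled
= (54 - 86) / 11
= -32 / 11
= -2.91


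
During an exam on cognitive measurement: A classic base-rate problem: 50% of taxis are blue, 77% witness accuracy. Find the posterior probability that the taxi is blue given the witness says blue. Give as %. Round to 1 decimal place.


P(blue | says blue) = P(says blue | blue)*P(blue) / [P(says blue | blue)*P(blue) + P(says blue | not blue)*P(not blue)]
Numerator = 0.77 * 0.5 = 0.385
False identification = 0.23 * 0.5 = 0.115
P = 0.385 / (0.385 + 0.115)
= 0.385 / 0.5
As percentage = 77.0


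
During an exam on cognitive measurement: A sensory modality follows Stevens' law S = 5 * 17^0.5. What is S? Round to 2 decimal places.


S = 5 * 17^0.5
17^0.5 = 4.1231
S = 5 * 4.1231
= 20.62


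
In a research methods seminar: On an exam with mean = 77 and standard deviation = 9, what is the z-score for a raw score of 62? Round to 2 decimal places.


z = (X - mu) / sigma
= (62 - 77) / 9
= -15 / 9
= -1.67


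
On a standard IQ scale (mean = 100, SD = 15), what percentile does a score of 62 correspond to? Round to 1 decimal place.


z = (IQ - mean) / SD
z = (62 - 100) / 15 = -2.5333
Percentile = Phi(-2.5333) * 100
Phi(-2.5333) = 0.00565
= 0.6


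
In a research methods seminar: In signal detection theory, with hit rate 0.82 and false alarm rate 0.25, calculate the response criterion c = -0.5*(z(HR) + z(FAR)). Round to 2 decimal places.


c = -0.5 * (z(HR) + z(FAR))
z(0.82) = 0.9154
z(0.25) = -0.6745
c = -0.5 * (0.9154 + -0.6745)
= -0.5 * 0.2409
= -0.12


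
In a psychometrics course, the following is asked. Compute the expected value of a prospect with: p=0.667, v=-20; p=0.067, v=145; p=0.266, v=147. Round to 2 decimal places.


EU = sum(p_i * v_i)
0.667 * -20 = -13.34
0.067 * 145 = 9.715
0.266 * 147 = 39.102
EU = -13.34 + 9.715 + 39.102
= 35.48


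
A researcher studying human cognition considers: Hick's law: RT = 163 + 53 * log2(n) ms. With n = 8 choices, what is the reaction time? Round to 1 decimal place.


RT = 163 + 53 * log2(8)
log2(8) = 3.0
RT = 163 + 53 * 3.0
= 163 + 159.0
= 322.0 ms


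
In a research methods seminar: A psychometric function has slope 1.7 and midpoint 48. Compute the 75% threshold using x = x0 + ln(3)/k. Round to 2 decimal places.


At P = 0.75: 0.75 = 1/(1 + e^(-k*(x-x0)))
Solving: e^(-k*(x-x0)) = 1/3
x = x0 + ln(3)/k
ln(3) = 1.0986
x = 48 + 1.0986/1.7
= 48 + 0.6462
= 48.65


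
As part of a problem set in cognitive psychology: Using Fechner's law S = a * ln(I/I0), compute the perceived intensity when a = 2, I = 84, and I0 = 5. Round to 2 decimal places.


S = 2 * ln(84/5)
I/I0 = 16.8
ln(16.8) = 2.8214
S = 2 * 2.8214
= 5.64


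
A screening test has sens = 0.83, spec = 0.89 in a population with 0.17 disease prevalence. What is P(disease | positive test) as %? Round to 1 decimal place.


PPV = (sens * prev) / (sens * prev + (1-spec) * (1-prev))
Numerator = 0.83 * 0.17 = 0.1411
P(positive and no disease) = (1 - spec) * (1 - prev) = (1 - 0.89) * (1 - 0.17) = 0.0913
Denominator = 0.1411 + 0.0913 = 0.2324
PPV = 0.1411 / 0.2324 = 0.607143
As percentage = 60.7


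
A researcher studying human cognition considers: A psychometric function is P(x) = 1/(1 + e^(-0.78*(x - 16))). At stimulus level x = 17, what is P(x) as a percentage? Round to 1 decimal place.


P(x) = 1/(1 + e^(-0.78*(17 - 16)))
Exponent = -0.78 * 1 = -0.78
e^(-0.78) = 0.458406
P = 1/(1 + 0.458406) = 0.68568
Percentage = 68.6


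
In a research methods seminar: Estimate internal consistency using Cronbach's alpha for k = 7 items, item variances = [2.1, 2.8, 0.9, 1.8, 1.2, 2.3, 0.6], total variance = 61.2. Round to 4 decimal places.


alpha = (k/(k-1)) * (1 - sum(s_i^2)/s_total^2)
sum(item variances) = 11.7
k/(k-1) = 7/6 = 1.166667
1 - 11.7/61.2 = 1 - 0.191176 = 0.808824
alpha = 1.166667 * 0.808824
= 0.9436


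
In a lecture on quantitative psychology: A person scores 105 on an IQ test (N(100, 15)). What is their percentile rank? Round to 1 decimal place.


z = (IQ - mean) / SD
z = (105 - 100) / 15 = 0.3333
Percentile = Phi(0.3333) * 100
Phi(0.3333) = 0.630546
= 63.1


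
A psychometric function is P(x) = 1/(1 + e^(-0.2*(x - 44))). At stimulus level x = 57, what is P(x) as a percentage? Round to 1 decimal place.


P(x) = 1/(1 + e^(-0.2*(57 - 44)))
Exponent = -0.2 * 13 = -2.6
e^(-2.6) = 0.074274
P = 1/(1 + 0.074274) = 0.930861
Percentage = 93.1


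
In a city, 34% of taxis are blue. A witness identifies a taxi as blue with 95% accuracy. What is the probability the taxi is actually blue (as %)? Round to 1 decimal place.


P(blue | says blue) = P(says blue | blue)*P(blue) / [P(says blue | blue)*P(blue) + P(says blue | not blue)*P(not blue)]
Numerator = 0.95 * 0.34 = 0.323
False identification = 0.05 * 0.66 = 0.033
P = 0.323 / (0.323 + 0.033)
= 0.323 / 0.356
As percentage = 90.7


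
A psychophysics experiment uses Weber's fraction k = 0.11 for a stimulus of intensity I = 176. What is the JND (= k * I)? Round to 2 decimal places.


JND = k * I
JND = 0.11 * 176
= 19.36


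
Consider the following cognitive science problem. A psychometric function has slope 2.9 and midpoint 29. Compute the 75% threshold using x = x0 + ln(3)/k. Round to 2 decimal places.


At P = 0.75: 0.75 = 1/(1 + e^(-k*(x-x0)))
Solving: e^(-k*(x-x0)) = 1/3
x = x0 + ln(3)/k
ln(3) = 1.0986
x = 29 + 1.0986/2.9
= 29 + 0.3788
= 29.38


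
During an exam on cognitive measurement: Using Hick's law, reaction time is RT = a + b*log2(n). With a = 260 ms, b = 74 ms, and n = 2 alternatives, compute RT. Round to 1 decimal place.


RT = 260 + 74 * log2(2)
log2(2) = 1.0
RT = 260 + 74 * 1.0
= 260 + 74.0
= 334.0 ms


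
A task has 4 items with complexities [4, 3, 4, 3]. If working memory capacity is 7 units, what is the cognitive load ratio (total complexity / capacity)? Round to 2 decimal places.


Total complexity = 4 + 3 + 4 + 3 = 14
Load = total / capacity = 14 / 7
= 2.00


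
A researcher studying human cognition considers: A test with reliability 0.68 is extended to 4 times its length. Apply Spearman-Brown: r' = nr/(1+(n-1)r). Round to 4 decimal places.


r_new = n*r / (1 + (n-1)*r)
Numerator = 4 * 0.68 = 2.72
Denominator = 1 + 3 * 0.68 = 3.04
r_new = 2.72 / 3.04
= 0.8947


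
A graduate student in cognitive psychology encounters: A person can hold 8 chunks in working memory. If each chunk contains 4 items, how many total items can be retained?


Total items = chunks * items_per_chunk
= 8 * 4
= 32


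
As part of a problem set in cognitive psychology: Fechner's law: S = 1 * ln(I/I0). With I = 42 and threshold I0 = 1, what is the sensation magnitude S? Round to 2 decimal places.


S = 1 * ln(42/1)
I/I0 = 42.0
ln(42.0) = 3.7377
S = 1 * 3.7377
= 3.74


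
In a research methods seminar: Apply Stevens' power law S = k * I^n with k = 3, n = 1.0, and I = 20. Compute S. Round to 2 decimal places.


S = 3 * 20^1.0
20^1.0 = 20.0
S = 3 * 20.0
= 60.00


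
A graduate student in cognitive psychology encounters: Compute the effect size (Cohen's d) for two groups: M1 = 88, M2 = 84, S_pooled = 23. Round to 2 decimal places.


Cohen's d = (M1 - M2) / S_pooled
= (88 - 84) / 23
= 4 / 23
= 0.17


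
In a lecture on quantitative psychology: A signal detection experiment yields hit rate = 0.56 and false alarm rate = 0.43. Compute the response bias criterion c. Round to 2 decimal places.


c = -0.5 * (z(HR) + z(FAR))
z(0.56) = 0.151
z(0.43) = -0.1764
c = -0.5 * (0.151 + -0.1764)
= -0.5 * -0.0254
= 0.01


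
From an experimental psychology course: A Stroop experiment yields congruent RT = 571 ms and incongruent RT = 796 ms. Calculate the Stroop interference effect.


Stroop effect = RT(incongruent) - RT(congruent)
= 796 - 571
= 225 ms


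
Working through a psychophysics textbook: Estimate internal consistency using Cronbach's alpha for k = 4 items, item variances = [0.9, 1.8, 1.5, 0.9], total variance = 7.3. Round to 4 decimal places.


alpha = (k/(k-1)) * (1 - sum(s_i^2)/s_total^2)
sum(item variances) = 5.1
k/(k-1) = 4/3 = 1.333333
1 - 5.1/7.3 = 1 - 0.69863 = 0.30137
alpha = 1.333333 * 0.30137
= 0.4018


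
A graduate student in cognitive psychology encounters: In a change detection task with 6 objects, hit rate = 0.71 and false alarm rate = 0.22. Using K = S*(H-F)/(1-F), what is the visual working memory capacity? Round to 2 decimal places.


K = S * (H - F) / (1 - F)
H - F = 0.49
1 - F = 0.78
K = 6 * 0.49 / 0.78
= 3.77


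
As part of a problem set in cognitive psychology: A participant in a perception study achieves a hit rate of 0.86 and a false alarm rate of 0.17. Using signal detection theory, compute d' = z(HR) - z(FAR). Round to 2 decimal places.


d' = z(HR) - z(FAR)
z(0.86) = 1.0803
z(0.17) = -0.9542
d' = 1.0803 - -0.9542
= 2.03


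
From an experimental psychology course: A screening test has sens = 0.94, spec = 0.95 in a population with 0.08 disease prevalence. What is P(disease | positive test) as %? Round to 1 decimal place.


PPV = (sens * prev) / (sens * prev + (1-spec) * (1-prev))
Numerator = 0.94 * 0.08 = 0.0752
P(positive and no disease) = (1 - spec) * (1 - prev) = (1 - 0.95) * (1 - 0.08) = 0.046
Denominator = 0.0752 + 0.046 = 0.1212
PPV = 0.0752 / 0.1212 = 0.620462
As percentage = 62.0


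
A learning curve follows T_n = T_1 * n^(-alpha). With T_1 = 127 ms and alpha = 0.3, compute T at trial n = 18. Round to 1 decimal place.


T_n = 127 * 18^(-0.3)
18^(-0.3) = 0.420163
T_n = 127 * 0.420163
= 53.4 ms


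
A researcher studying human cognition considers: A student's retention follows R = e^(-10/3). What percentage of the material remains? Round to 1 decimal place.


R = e^(-t/S)
-t/S = -10/3 = -3.333333
R = e^(-3.333333) = 0.035674
Percentage = 0.035674 * 100
= 3.6


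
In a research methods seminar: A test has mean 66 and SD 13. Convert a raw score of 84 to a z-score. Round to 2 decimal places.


z = (X - mu) / sigma
= (84 - 66) / 13
= 18 / 13
= 1.38


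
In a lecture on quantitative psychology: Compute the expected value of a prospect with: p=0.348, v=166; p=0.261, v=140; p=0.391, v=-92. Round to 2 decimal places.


EU = sum(p_i * v_i)
0.348 * 166 = 57.768
0.261 * 140 = 36.54
0.391 * -92 = -35.972
EU = 57.768 + 36.54 + -35.972
= 58.34


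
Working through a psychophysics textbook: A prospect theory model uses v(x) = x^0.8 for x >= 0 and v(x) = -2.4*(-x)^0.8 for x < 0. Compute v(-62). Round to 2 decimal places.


Since x = -62 < 0, use v(x) = -lambda*(-x)^alpha
(-x) = 62
62^0.8 = 27.159
v(-62) = -2.4 * 27.159
= -65.18


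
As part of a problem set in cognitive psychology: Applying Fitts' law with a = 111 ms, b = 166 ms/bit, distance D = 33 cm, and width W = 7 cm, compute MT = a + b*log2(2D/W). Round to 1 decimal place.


MT = 111 + 166 * log2(2*33/7)
2D/W = 9.428571
log2(9.428571) = 3.237
MT = 111 + 166 * 3.237
= 648.3 ms


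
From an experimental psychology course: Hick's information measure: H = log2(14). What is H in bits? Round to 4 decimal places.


H = log2(n)
H = log2(14)
= 3.8074


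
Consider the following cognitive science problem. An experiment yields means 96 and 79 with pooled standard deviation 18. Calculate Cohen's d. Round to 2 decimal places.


Cohen's d = (M1 - M2) / S_pooled
= (96 - 79) / 18
= 17 / 18
= 0.94


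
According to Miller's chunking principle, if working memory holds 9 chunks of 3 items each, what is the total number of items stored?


Total items = chunks * items_per_chunk
= 9 * 3
= 27


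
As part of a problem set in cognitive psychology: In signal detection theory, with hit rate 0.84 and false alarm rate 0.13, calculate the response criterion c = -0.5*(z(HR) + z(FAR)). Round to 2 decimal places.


c = -0.5 * (z(HR) + z(FAR))
z(0.84) = 0.9945
z(0.13) = -1.1264
c = -0.5 * (0.9945 + -1.1264)
= -0.5 * -0.1319
= 0.07


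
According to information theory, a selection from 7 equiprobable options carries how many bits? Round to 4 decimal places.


H = log2(n)
H = log2(7)
= 2.8074


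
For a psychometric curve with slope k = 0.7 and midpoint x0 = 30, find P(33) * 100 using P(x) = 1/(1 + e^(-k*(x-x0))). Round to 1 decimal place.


P(x) = 1/(1 + e^(-0.7*(33 - 30)))
Exponent = -0.7 * 3 = -2.1
e^(-2.1) = 0.122456
P = 1/(1 + 0.122456) = 0.890904
Percentage = 89.1


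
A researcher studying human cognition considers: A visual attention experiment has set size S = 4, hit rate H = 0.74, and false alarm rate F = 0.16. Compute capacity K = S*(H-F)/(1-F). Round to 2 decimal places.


K = S * (H - F) / (1 - F)
H - F = 0.58
1 - F = 0.84
K = 4 * 0.58 / 0.84
= 2.76


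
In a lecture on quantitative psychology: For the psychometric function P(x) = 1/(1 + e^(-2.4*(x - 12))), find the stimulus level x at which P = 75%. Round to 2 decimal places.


At P = 0.75: 0.75 = 1/(1 + e^(-k*(x-x0)))
Solving: e^(-k*(x-x0)) = 1/3
x = x0 + ln(3)/k
ln(3) = 1.0986
x = 12 + 1.0986/2.4
= 12 + 0.4578
= 12.46


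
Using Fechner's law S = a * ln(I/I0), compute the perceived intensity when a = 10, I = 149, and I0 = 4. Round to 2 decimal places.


S = 10 * ln(149/4)
I/I0 = 37.25
ln(37.25) = 3.6177
S = 10 * 3.6177
= 36.18


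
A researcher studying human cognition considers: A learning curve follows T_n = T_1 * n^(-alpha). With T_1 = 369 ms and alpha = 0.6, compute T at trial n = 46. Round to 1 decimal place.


T_n = 369 * 46^(-0.6)
46^(-0.6) = 0.100541
T_n = 369 * 0.100541
= 37.1 ms


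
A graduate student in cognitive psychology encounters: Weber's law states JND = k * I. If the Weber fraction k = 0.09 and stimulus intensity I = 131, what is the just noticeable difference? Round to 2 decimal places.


JND = k * I
JND = 0.09 * 131
= 11.79


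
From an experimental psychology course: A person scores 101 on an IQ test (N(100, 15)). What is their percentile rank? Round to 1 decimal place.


z = (IQ - mean) / SD
z = (101 - 100) / 15 = 0.0667
Percentile = Phi(0.0667) * 100
Phi(0.0667) = 0.52659
= 52.7


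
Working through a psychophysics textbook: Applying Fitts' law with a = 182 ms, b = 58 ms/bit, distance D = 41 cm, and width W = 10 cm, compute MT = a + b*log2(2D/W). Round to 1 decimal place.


MT = 182 + 58 * log2(2*41/10)
2D/W = 8.2
log2(8.2) = 3.0356
MT = 182 + 58 * 3.0356
= 358.1 ms


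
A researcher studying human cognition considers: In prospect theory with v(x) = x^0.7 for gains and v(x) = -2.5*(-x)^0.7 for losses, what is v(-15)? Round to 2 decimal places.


Since x = -15 < 0, use v(x) = -lambda*(-x)^alpha
(-x) = 15
15^0.7 = 6.6568
v(-15) = -2.5 * 6.6568
= -16.64


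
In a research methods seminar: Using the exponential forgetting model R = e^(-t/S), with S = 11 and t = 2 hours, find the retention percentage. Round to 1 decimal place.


R = e^(-t/S)
-t/S = -2/11 = -0.181818
R = e^(-0.181818) = 0.833753
Percentage = 0.833753 * 100
= 83.4


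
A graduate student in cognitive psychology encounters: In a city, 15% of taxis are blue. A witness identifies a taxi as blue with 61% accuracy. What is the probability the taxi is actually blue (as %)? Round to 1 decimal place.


P(blue | says blue) = P(says blue | blue)*P(blue) / [P(says blue | blue)*P(blue) + P(says blue | not blue)*P(not blue)]
Numerator = 0.61 * 0.15 = 0.0915
False identification = 0.39 * 0.85 = 0.3315
P = 0.0915 / (0.0915 + 0.3315)
= 0.0915 / 0.423
As percentage = 21.6


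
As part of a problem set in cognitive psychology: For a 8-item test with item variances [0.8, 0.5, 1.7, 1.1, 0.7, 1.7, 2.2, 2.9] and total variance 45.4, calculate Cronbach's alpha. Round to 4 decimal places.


alpha = (k/(k-1)) * (1 - sum(s_i^2)/s_total^2)
sum(item variances) = 11.6
k/(k-1) = 8/7 = 1.142857
1 - 11.6/45.4 = 1 - 0.255507 = 0.744493
alpha = 1.142857 * 0.744493
= 0.8508


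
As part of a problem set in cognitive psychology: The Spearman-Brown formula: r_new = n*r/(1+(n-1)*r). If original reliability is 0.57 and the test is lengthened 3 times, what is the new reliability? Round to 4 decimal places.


r_new = n*r / (1 + (n-1)*r)
Numerator = 3 * 0.57 = 1.71
Denominator = 1 + 2 * 0.57 = 2.14
r_new = 1.71 / 2.14
= 0.7991


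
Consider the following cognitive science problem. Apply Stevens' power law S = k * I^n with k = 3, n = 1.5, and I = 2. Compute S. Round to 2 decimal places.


S = 3 * 2^1.5
2^1.5 = 2.8284
S = 3 * 2.8284
= 8.49


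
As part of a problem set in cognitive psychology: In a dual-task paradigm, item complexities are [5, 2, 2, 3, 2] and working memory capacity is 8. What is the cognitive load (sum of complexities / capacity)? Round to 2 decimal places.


Total complexity = 5 + 2 + 2 + 3 + 2 = 14
Load = total / capacity = 14 / 8
= 1.75


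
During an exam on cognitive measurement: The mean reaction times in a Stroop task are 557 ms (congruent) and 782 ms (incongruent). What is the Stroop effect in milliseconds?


Stroop effect = RT(incongruent) - RT(congruent)
= 782 - 557
= 225 ms


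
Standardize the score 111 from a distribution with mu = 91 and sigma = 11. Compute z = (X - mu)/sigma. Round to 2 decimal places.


z = (X - mu) / sigma
= (111 - 91) / 11
= 20 / 11
= 1.82


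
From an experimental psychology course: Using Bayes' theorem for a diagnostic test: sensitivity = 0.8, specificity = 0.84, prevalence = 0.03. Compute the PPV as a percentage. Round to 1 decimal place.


PPV = (sens * prev) / (sens * prev + (1-spec) * (1-prev))
Numerator = 0.8 * 0.03 = 0.024
P(positive and no disease) = (1 - spec) * (1 - prev) = (1 - 0.84) * (1 - 0.03) = 0.1552
Denominator = 0.024 + 0.1552 = 0.1792
PPV = 0.024 / 0.1792 = 0.133929
As percentage = 13.4


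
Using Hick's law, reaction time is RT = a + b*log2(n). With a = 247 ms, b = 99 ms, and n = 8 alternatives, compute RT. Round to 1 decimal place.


RT = 247 + 99 * log2(8)
log2(8) = 3.0
RT = 247 + 99 * 3.0
= 247 + 297.0
= 544.0 ms


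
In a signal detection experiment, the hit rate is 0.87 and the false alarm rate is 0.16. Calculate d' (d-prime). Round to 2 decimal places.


d' = z(HR) - z(FAR)
z(0.87) = 1.1264
z(0.16) = -0.9945
d' = 1.1264 - -0.9945
= 2.12


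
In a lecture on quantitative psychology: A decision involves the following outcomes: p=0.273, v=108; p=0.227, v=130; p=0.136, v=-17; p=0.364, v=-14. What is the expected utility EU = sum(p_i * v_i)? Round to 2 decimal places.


EU = sum(p_i * v_i)
0.273 * 108 = 29.484
0.227 * 130 = 29.51
0.136 * -17 = -2.312
0.364 * -14 = -5.096
EU = 29.484 + 29.51 + -2.312 + -5.096
= 51.59


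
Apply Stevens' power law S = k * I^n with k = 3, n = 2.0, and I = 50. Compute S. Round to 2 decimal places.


S = 3 * 50^2.0
50^2.0 = 2500.0
S = 3 * 2500.0
= 7500.00


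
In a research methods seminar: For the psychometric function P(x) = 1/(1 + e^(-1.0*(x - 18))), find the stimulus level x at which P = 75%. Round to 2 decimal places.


At P = 0.75: 0.75 = 1/(1 + e^(-k*(x-x0)))
Solving: e^(-k*(x-x0)) = 1/3
x = x0 + ln(3)/k
ln(3) = 1.0986
x = 18 + 1.0986/1.0
= 18 + 1.0986
= 19.10


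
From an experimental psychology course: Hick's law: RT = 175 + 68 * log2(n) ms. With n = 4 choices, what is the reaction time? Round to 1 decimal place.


RT = 175 + 68 * log2(4)
log2(4) = 2.0
RT = 175 + 68 * 2.0
= 175 + 136.0
= 311.0 ms


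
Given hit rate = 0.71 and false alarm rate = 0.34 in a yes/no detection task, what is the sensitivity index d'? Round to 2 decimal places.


d' = z(HR) - z(FAR)
z(0.71) = 0.5534
z(0.34) = -0.4125
d' = 0.5534 - -0.4125
= 0.97


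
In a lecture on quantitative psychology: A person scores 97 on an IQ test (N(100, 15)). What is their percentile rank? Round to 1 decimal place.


z = (IQ - mean) / SD
z = (97 - 100) / 15 = -0.2
Percentile = Phi(-0.2) * 100
Phi(-0.2) = 0.42074
= 42.1


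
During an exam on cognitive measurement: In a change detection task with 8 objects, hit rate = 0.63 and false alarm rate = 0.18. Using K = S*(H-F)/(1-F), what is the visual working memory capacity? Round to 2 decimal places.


K = S * (H - F) / (1 - F)
H - F = 0.45
1 - F = 0.82
K = 8 * 0.45 / 0.82
= 4.39


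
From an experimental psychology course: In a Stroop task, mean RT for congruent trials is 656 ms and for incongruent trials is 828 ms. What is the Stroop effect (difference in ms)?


Stroop effect = RT(incongruent) - RT(congruent)
= 828 - 656
= 172 ms


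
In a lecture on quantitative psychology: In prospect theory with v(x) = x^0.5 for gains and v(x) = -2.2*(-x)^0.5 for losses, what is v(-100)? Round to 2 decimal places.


Since x = -100 < 0, use v(x) = -lambda*(-x)^alpha
(-x) = 100
100^0.5 = 10.0
v(-100) = -2.2 * 10.0
= -22.00


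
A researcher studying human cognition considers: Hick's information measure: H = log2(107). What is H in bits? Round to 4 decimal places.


H = log2(n)
H = log2(107)
= 6.7415


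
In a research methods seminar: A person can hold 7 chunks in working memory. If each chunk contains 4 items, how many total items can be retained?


Total items = chunks * items_per_chunk
= 7 * 4
= 28


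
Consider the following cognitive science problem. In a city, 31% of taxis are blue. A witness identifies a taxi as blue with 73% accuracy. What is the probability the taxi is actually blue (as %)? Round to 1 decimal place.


P(blue | says blue) = P(says blue | blue)*P(blue) / [P(says blue | blue)*P(blue) + P(says blue | not blue)*P(not blue)]
Numerator = 0.73 * 0.31 = 0.2263
False identification = 0.27 * 0.69 = 0.1863
P = 0.2263 / (0.2263 + 0.1863)
= 0.2263 / 0.4126
As percentage = 54.8


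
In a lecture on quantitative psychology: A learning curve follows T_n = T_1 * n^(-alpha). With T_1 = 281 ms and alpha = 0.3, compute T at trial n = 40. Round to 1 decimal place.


T_n = 281 * 40^(-0.3)
40^(-0.3) = 0.33066
T_n = 281 * 0.33066
= 92.9 ms


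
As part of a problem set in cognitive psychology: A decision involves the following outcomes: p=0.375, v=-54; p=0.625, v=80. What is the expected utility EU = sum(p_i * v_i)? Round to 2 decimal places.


EU = sum(p_i * v_i)
0.375 * -54 = -20.25
0.625 * 80 = 50.0
EU = -20.25 + 50.0
= 29.75


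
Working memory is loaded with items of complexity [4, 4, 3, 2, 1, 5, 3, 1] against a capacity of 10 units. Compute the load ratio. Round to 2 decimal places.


Total complexity = 4 + 4 + 3 + 2 + 1 + 5 + 3 + 1 = 23
Load = total / capacity = 23 / 10
= 2.30


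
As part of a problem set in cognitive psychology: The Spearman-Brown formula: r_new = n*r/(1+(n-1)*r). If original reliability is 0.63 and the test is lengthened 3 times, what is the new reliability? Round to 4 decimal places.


r_new = n*r / (1 + (n-1)*r)
Numerator = 3 * 0.63 = 1.89
Denominator = 1 + 2 * 0.63 = 2.26
r_new = 1.89 / 2.26
= 0.8363


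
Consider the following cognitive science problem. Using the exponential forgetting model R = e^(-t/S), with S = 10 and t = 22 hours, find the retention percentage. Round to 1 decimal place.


R = e^(-t/S)
-t/S = -22/10 = -2.2
R = e^(-2.2) = 0.110803
Percentage = 0.110803 * 100
= 11.1


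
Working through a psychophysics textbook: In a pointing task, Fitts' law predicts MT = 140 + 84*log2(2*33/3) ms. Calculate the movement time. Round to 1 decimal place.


MT = 140 + 84 * log2(2*33/3)
2D/W = 22.0
log2(22.0) = 4.4594
MT = 140 + 84 * 4.4594
= 514.6 ms


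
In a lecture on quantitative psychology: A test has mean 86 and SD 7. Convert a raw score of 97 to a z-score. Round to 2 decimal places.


z = (X - mu) / sigma
= (97 - 86) / 7
= 11 / 7
= 1.57


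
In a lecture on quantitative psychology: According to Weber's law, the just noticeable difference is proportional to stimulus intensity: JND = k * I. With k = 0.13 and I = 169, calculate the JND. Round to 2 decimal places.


JND = k * I
JND = 0.13 * 169
= 21.97


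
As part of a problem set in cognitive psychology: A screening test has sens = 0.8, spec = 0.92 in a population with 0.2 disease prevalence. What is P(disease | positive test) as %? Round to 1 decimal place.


PPV = (sens * prev) / (sens * prev + (1-spec) * (1-prev))
Numerator = 0.8 * 0.2 = 0.16
P(positive and no disease) = (1 - spec) * (1 - prev) = (1 - 0.92) * (1 - 0.2) = 0.064
Denominator = 0.16 + 0.064 = 0.224
PPV = 0.16 / 0.224 = 0.714286
As percentage = 71.4


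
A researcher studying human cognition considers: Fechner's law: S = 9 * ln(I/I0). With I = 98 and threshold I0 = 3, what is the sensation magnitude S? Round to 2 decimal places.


S = 9 * ln(98/3)
I/I0 = 32.666667
ln(32.666667) = 3.4864
S = 9 * 3.4864
= 31.38


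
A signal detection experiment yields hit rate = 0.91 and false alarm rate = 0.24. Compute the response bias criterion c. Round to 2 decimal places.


c = -0.5 * (z(HR) + z(FAR))
z(0.91) = 1.3408
z(0.24) = -0.7063
c = -0.5 * (1.3408 + -0.7063)
= -0.5 * 0.6345
= -0.32


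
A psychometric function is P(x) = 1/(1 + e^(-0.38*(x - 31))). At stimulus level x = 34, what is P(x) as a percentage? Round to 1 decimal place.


P(x) = 1/(1 + e^(-0.38*(34 - 31)))
Exponent = -0.38 * 3 = -1.14
e^(-1.14) = 0.319819
P = 1/(1 + 0.319819) = 0.75768
Percentage = 75.8


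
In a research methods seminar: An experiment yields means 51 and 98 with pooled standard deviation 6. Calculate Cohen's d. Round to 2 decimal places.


Cohen's d = (M1 - M2) / S_pooled
= (51 - 98) / 6
= -47 / 6
= -7.83


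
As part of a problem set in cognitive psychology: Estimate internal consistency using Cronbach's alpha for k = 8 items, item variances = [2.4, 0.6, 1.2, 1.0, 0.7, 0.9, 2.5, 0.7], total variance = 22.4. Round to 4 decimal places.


alpha = (k/(k-1)) * (1 - sum(s_i^2)/s_total^2)
sum(item variances) = 10.0
k/(k-1) = 8/7 = 1.142857
1 - 10.0/22.4 = 1 - 0.446429 = 0.553571
alpha = 1.142857 * 0.553571
= 0.6327


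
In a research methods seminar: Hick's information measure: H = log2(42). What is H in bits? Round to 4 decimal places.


H = log2(n)
H = log2(42)
= 5.3923


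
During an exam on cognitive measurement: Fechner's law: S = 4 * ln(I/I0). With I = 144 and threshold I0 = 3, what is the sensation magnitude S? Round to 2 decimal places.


S = 4 * ln(144/3)
I/I0 = 48.0
ln(48.0) = 3.8712
S = 4 * 3.8712
= 15.48


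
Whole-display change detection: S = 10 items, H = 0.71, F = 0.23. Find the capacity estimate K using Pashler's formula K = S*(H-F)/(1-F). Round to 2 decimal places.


K = S * (H - F) / (1 - F)
H - F = 0.48
1 - F = 0.77
K = 10 * 0.48 / 0.77
= 6.23


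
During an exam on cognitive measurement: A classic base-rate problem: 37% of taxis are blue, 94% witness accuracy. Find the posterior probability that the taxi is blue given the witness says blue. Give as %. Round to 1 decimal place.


P(blue | says blue) = P(says blue | blue)*P(blue) / [P(says blue | blue)*P(blue) + P(says blue | not blue)*P(not blue)]
Numerator = 0.94 * 0.37 = 0.3478
False identification = 0.06 * 0.63 = 0.0378
P = 0.3478 / (0.3478 + 0.0378)
= 0.3478 / 0.3856
As percentage = 90.2


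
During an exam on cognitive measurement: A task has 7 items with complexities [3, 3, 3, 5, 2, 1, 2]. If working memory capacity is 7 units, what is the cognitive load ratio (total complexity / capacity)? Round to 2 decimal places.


Total complexity = 3 + 3 + 3 + 5 + 2 + 1 + 2 = 19
Load = total / capacity = 19 / 7
= 2.71


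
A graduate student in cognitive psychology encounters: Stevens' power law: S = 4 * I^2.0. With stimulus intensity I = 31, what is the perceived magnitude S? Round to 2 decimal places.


S = 4 * 31^2.0
31^2.0 = 961.0
S = 4 * 961.0
= 3844.00


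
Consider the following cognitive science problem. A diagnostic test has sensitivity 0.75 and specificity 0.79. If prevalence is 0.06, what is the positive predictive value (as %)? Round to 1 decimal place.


PPV = (sens * prev) / (sens * prev + (1-spec) * (1-prev))
Numerator = 0.75 * 0.06 = 0.045
P(positive and no disease) = (1 - spec) * (1 - prev) = (1 - 0.79) * (1 - 0.06) = 0.1974
Denominator = 0.045 + 0.1974 = 0.2424
PPV = 0.045 / 0.2424 = 0.185644
As percentage = 18.6


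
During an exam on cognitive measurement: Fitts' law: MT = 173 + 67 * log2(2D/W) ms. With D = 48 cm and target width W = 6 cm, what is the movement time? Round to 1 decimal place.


MT = 173 + 67 * log2(2*48/6)
2D/W = 16.0
log2(16.0) = 4.0
MT = 173 + 67 * 4.0
= 441.0 ms


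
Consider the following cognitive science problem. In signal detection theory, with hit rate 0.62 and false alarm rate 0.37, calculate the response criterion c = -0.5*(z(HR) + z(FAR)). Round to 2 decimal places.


c = -0.5 * (z(HR) + z(FAR))
z(0.62) = 0.3055
z(0.37) = -0.3319
c = -0.5 * (0.3055 + -0.3319)
= -0.5 * -0.0264
= 0.01


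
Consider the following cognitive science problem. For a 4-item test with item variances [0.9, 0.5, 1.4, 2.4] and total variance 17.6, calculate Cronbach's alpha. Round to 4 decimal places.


alpha = (k/(k-1)) * (1 - sum(s_i^2)/s_total^2)
sum(item variances) = 5.2
k/(k-1) = 4/3 = 1.333333
1 - 5.2/17.6 = 1 - 0.295455 = 0.704545
alpha = 1.333333 * 0.704545
= 0.9394


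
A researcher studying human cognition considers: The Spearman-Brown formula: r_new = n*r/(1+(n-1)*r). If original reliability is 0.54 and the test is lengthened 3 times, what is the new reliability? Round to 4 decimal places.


r_new = n*r / (1 + (n-1)*r)
Numerator = 3 * 0.54 = 1.62
Denominator = 1 + 2 * 0.54 = 2.08
r_new = 1.62 / 2.08
= 0.7788


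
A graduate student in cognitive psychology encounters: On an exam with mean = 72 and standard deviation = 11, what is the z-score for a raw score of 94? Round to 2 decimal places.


z = (X - mu) / sigma
= (94 - 72) / 11
= 22 / 11
= 2.00


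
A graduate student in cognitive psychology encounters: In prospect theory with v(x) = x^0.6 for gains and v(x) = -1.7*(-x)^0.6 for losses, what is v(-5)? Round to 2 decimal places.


Since x = -5 < 0, use v(x) = -lambda*(-x)^alpha
(-x) = 5
5^0.6 = 2.6265
v(-5) = -1.7 * 2.6265
= -4.47


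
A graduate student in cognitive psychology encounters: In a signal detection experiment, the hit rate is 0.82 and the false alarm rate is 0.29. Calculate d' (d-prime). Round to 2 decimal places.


d' = z(HR) - z(FAR)
z(0.82) = 0.9154
z(0.29) = -0.5534
d' = 0.9154 - -0.5534
= 1.47


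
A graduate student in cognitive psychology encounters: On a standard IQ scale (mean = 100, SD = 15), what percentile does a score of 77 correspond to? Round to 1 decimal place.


z = (IQ - mean) / SD
z = (77 - 100) / 15 = -1.5333
Percentile = Phi(-1.5333) * 100
Phi(-1.5333) = 0.062601
= 6.3


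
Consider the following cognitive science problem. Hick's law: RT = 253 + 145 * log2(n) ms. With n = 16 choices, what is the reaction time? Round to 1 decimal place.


RT = 253 + 145 * log2(16)
log2(16) = 4.0
RT = 253 + 145 * 4.0
= 253 + 580.0
= 833.0 ms


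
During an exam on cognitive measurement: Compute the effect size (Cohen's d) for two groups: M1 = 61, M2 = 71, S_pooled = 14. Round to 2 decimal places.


Cohen's d = (M1 - M2) / S_pooled
= (61 - 71) / 14
= -10 / 14
= -0.71


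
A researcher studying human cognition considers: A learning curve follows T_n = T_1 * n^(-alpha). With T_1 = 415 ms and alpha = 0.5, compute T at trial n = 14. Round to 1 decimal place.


T_n = 415 * 14^(-0.5)
14^(-0.5) = 0.267261
T_n = 415 * 0.267261
= 110.9 ms


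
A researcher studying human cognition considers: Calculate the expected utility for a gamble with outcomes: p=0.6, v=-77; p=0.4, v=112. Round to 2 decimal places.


EU = sum(p_i * v_i)
0.6 * -77 = -46.2
0.4 * 112 = 44.8
EU = -46.2 + 44.8
= -1.40


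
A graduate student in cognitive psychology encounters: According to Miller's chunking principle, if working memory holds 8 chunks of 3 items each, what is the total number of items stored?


Total items = chunks * items_per_chunk
= 8 * 3
= 24


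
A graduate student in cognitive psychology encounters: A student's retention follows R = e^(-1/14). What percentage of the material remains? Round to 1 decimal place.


R = e^(-t/S)
-t/S = -1/14 = -0.071429
R = e^(-0.071429) = 0.931062
Percentage = 0.931062 * 100
= 93.1


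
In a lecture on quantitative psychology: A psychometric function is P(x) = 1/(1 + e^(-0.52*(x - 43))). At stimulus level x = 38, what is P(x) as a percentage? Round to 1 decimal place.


P(x) = 1/(1 + e^(-0.52*(38 - 43)))
Exponent = -0.52 * -5 = 2.6
e^(2.6) = 13.463738
P = 1/(1 + 13.463738) = 0.069138
Percentage = 6.9


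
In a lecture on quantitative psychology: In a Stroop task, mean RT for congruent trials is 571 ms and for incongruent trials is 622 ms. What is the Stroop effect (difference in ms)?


Stroop effect = RT(incongruent) - RT(congruent)
= 622 - 571
= 51 ms


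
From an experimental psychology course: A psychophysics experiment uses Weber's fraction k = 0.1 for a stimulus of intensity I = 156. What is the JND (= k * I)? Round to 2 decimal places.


JND = k * I
JND = 0.1 * 156
= 15.60


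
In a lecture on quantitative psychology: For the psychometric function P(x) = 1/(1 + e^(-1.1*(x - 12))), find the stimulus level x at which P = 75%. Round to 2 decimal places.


At P = 0.75: 0.75 = 1/(1 + e^(-k*(x-x0)))
Solving: e^(-k*(x-x0)) = 1/3
x = x0 + ln(3)/k
ln(3) = 1.0986
x = 12 + 1.0986/1.1
= 12 + 0.9987
= 13.00
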